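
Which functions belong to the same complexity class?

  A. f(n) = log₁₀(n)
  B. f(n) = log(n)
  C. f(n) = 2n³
A and B

Examining each function:
  A. log₁₀(n) is O(log n)
  B. log(n) is O(log n)
  C. 2n³ is O(n³)

Functions A and B both have the same complexity class.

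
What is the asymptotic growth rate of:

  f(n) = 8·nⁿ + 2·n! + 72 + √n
Θ(nⁿ)

Order the terms by growth rate: 72 ≺ √n ≺ 2·n! ≺ 8·nⁿ.
The fastest-growing term 8·nⁿ dominates as n → ∞; dropping its constant factor gives Θ(nⁿ).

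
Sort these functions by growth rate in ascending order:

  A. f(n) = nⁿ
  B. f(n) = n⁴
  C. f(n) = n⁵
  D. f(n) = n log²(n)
D < B < C < A

Comparing growth rates:
D = n log²(n) is O(n log² n)
B = n⁴ is O(n⁴)
C = n⁵ is O(n⁵)
A = nⁿ is O(nⁿ)

Therefore, the order from slowest to fastest is: D < B < C < A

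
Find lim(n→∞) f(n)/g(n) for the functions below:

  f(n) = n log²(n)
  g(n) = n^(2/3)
∞

Since n log²(n) (O(n log² n)) grows faster than n^(2/3) (O(n^(2/3))),
the ratio f(n)/g(n) → ∞ as n → ∞.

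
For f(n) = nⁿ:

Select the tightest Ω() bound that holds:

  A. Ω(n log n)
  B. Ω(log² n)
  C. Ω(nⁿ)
C

f(n) = nⁿ is Ω(nⁿ).
All listed options are valid Big-Ω bounds (lower bounds),
but Ω(nⁿ) is the tightest (largest valid bound).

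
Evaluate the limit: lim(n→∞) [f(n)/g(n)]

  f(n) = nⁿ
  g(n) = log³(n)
∞

Since nⁿ (O(nⁿ)) grows faster than log³(n) (O(log³ n)),
the ratio f(n)/g(n) → ∞ as n → ∞.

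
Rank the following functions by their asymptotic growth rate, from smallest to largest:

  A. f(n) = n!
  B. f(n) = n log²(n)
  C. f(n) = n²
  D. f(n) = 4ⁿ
B < C < D < A

Comparing growth rates:
B = n log²(n) is O(n log² n)
C = n² is O(n²)
D = 4ⁿ is O(4ⁿ)
A = n! is O(n!)

Therefore, the order from slowest to fastest is: B < C < D < A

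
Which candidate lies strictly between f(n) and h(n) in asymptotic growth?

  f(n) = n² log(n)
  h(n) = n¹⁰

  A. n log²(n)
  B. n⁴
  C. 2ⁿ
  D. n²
B

We need g(n) with n² log(n) = o(g(n)) and g(n) = o(n¹⁰), i.e. O(n² log n) ≺ g ≺ O(n¹⁰).
Check each option:
  A. n log²(n) — O(n log² n) does not grow strictly faster than f(n)
  B. n⁴ — O(n⁴) is strictly between O(n² log n) and O(n¹⁰) ✓
  C. 2ⁿ — O(2ⁿ) does not grow strictly slower than h(n)
  D. n² — O(n²) does not grow strictly faster than f(n)

Only option B (n⁴) lies strictly between.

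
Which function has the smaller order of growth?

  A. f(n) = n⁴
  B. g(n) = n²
B

f(n) = n⁴ is O(n⁴), while g(n) = n² is O(n²).
Since O(n²) grows slower than O(n⁴), g(n) is dominated.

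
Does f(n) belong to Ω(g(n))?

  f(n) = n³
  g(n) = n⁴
False

f(n) = n³ is O(n³), and g(n) = n⁴ is O(n⁴).
Since O(n³) grows slower than O(n⁴), f(n) = Ω(g(n)) is false.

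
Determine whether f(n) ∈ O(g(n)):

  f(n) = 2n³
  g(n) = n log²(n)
False

f(n) = 2n³ is O(n³), and g(n) = n log²(n) is O(n log² n).
Since O(n³) grows faster than O(n log² n), f(n) = O(g(n)) is false.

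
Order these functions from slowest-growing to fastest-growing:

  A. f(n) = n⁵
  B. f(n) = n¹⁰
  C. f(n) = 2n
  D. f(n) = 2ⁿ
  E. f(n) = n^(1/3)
E < C < A < B < D

Comparing growth rates:
E = n^(1/3) is O(n^(1/3))
C = 2n is O(n)
A = n⁵ is O(n⁵)
B = n¹⁰ is O(n¹⁰)
D = 2ⁿ is O(2ⁿ)

Therefore, the order from slowest to fastest is: E < C < A < B < D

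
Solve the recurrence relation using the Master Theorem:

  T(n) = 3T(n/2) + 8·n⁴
Θ(n⁴)

Master Theorem: a = 3, b = 2, f(n) = 8·n⁴.
Compute the critical exponent d = log₂(3) = 1.585.
Compare f(n) = Θ(n⁴) against n^d:
  k = 4 > d = 1.585, so f(n) = Ω(n^(d+ε)) — Case 3.
  Regularity: a·(n/b)^4/n^4 = a/b^4 = 3/16 < 1 ✓.
  The top-level work dominates: T(n) = Θ(f(n)) = Θ(n⁴).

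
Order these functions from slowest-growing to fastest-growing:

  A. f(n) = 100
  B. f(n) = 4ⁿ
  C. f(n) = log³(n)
A < C < B

Comparing growth rates:
A = 100 is O(1)
C = log³(n) is O(log³ n)
B = 4ⁿ is O(4ⁿ)

Therefore, the order from slowest to fastest is: A < C < B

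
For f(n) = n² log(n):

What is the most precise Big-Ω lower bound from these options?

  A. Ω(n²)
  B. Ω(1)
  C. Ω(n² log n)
C

f(n) = n² log(n) is Ω(n² log n).
All listed options are valid Big-Ω bounds (lower bounds),
but Ω(n² log n) is the tightest (largest valid bound).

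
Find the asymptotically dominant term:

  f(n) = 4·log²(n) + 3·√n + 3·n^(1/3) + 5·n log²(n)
5·n log²(n)

Looking at each term:
  - 4·log²(n) is O(log² n)
  - 3·√n is O(√n)
  - 3·n^(1/3) is O(n^(1/3))
  - 5·n log²(n) is O(n log² n)

The term 5·n log²(n) (O(n log² n)) grows fastest and dominates all others.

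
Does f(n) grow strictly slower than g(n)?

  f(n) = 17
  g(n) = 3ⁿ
True

f(n) = 17 is O(1), and g(n) = 3ⁿ is O(3ⁿ).
Since O(1) grows strictly slower than O(3ⁿ), f(n) = o(g(n)) is true.
This means lim(n→∞) f(n)/g(n) = 0.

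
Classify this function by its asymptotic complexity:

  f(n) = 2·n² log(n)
O(n² log n)

The dominant term in 2·n² log(n) is 2·n² log(n), which is Θ(n² log n).
Constants are absorbed, so the tightest bound is O(n² log n).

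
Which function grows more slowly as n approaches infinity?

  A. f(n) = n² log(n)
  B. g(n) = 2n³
A

f(n) = n² log(n) is O(n² log n), while g(n) = 2n³ is O(n³).
Since O(n² log n) grows slower than O(n³), f(n) is dominated.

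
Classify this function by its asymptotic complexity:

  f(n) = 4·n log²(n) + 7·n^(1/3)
O(n log² n)

The dominant term in 4·n log²(n) + 7·n^(1/3) is 4·n log²(n), which is Θ(n log² n).
Lower-order terms (7·n^(1/3)) are asymptotically negligible.
Constants are absorbed, so the tightest bound is O(n log² n).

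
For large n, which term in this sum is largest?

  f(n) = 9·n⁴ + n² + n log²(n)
9·n⁴

Looking at each term:
  - 9·n⁴ is O(n⁴)
  - n² is O(n²)
  - n log²(n) is O(n log² n)

The term 9·n⁴ (O(n⁴)) grows fastest and dominates all others.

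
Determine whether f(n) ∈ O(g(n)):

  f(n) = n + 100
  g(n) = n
True

f(n) = n + 100 and g(n) = n are both O(n).
Big-O permits equal growth rates (f ≤ c·g for some c), so f(n) = O(g(n)) is true.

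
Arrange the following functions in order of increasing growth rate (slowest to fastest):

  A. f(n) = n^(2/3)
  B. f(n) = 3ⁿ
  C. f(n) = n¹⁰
A < C < B

Comparing growth rates:
A = n^(2/3) is O(n^(2/3))
C = n¹⁰ is O(n¹⁰)
B = 3ⁿ is O(3ⁿ)

Therefore, the order from slowest to fastest is: A < C < B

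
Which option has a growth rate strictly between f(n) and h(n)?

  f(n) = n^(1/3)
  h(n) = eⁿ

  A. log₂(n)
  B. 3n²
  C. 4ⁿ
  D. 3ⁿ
B

We need g(n) with n^(1/3) = o(g(n)) and g(n) = o(eⁿ), i.e. O(n^(1/3)) ≺ g ≺ O(eⁿ).
Check each option:
  A. log₂(n) — O(log n) does not grow strictly faster than f(n)
  B. 3n² — O(n²) is strictly between O(n^(1/3)) and O(eⁿ) ✓
  C. 4ⁿ — O(4ⁿ) does not grow strictly slower than h(n)
  D. 3ⁿ — O(3ⁿ) does not grow strictly slower than h(n)

Only option B (3n²) lies strictly between.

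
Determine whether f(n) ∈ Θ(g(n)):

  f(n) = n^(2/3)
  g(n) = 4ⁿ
False

f(n) = n^(2/3) is O(n^(2/3)), and g(n) = 4ⁿ is O(4ⁿ).
Since they have different growth rates, f(n) = Θ(g(n)) is false.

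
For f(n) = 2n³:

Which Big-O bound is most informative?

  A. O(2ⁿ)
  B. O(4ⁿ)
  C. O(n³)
C

f(n) = 2n³ is O(n³).
All listed options are valid Big-O bounds (upper bounds),
but O(n³) is the tightest (smallest valid bound).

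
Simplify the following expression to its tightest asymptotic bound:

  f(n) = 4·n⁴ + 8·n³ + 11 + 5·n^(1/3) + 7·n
Θ(n⁴)

Order the terms by growth rate: 11 ≺ 5·n^(1/3) ≺ 7·n ≺ 8·n³ ≺ 4·n⁴.
The fastest-growing term 4·n⁴ dominates as n → ∞; dropping its constant factor gives Θ(n⁴).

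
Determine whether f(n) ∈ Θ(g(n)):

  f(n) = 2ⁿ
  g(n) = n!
False

f(n) = 2ⁿ is O(2ⁿ), and g(n) = n! is O(n!).
Since they have different growth rates, f(n) = Θ(g(n)) is false.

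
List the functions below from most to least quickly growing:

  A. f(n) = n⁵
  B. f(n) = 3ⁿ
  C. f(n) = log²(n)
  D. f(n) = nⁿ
D > B > A > C

Comparing growth rates:
D = nⁿ is O(nⁿ)
B = 3ⁿ is O(3ⁿ)
A = n⁵ is O(n⁵)
C = log²(n) is O(log² n)

Therefore, the order from fastest to slowest is: D > B > A > C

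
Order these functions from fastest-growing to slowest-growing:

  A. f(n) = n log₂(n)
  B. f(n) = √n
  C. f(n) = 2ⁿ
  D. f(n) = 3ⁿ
D > C > A > B

Comparing growth rates:
D = 3ⁿ is O(3ⁿ)
C = 2ⁿ is O(2ⁿ)
A = n log₂(n) is O(n log n)
B = √n is O(√n)

Therefore, the order from fastest to slowest is: D > C > A > B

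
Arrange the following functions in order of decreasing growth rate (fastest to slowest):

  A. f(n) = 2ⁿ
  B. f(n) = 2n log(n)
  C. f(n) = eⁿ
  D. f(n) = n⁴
C > A > D > B

Comparing growth rates:
C = eⁿ is O(eⁿ)
A = 2ⁿ is O(2ⁿ)
D = n⁴ is O(n⁴)
B = 2n log(n) is O(n log n)

Therefore, the order from fastest to slowest is: C > A > D > B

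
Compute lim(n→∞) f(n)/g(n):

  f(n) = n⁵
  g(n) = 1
∞

Since n⁵ (O(n⁵)) grows faster than 1 (O(1)),
the ratio f(n)/g(n) → ∞ as n → ∞.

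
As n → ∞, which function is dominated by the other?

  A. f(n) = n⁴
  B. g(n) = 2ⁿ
A

f(n) = n⁴ is O(n⁴), while g(n) = 2ⁿ is O(2ⁿ).
Since O(n⁴) grows slower than O(2ⁿ), f(n) is dominated.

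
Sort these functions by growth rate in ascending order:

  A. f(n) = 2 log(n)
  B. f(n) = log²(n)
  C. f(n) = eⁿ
A < B < C

Comparing growth rates:
A = 2 log(n) is O(log n)
B = log²(n) is O(log² n)
C = eⁿ is O(eⁿ)

Therefore, the order from slowest to fastest is: A < B < C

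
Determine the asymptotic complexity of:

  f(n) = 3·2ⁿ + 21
O(2ⁿ)

The dominant term in 3·2ⁿ + 21 is 3·2ⁿ, which is Θ(2ⁿ).
Lower-order terms (21) are asymptotically negligible.
Constants are absorbed, so the tightest bound is O(2ⁿ).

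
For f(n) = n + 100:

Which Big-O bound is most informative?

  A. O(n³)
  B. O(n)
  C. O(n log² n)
B

f(n) = n + 100 is O(n).
All listed options are valid Big-O bounds (upper bounds),
but O(n) is the tightest (smallest valid bound).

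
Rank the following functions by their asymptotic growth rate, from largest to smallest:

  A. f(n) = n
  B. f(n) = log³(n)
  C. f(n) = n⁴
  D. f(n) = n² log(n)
C > D > A > B

Comparing growth rates:
C = n⁴ is O(n⁴)
D = n² log(n) is O(n² log n)
A = n is O(n)
B = log³(n) is O(log³ n)

Therefore, the order from fastest to slowest is: C > D > A > B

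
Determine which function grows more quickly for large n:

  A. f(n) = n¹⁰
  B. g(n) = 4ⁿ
B

f(n) = n¹⁰ is O(n¹⁰), while g(n) = 4ⁿ is O(4ⁿ).
Since O(4ⁿ) grows faster than O(n¹⁰), g(n) dominates.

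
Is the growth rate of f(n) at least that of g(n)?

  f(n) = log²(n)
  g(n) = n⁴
False

f(n) = log²(n) is O(log² n), and g(n) = n⁴ is O(n⁴).
Since O(log² n) grows slower than O(n⁴), f(n) = Ω(g(n)) is false.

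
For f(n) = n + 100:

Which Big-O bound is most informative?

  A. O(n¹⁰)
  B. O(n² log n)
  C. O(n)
C

f(n) = n + 100 is O(n).
All listed options are valid Big-O bounds (upper bounds),
but O(n) is the tightest (smallest valid bound).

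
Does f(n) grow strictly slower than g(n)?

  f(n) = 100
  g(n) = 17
False

f(n) = 100 is O(1), and g(n) = 17 is O(1).
Since they have the same growth rate, f(n) = o(g(n)) is false.
(f = o(g) requires f to grow strictly slower, not equal.)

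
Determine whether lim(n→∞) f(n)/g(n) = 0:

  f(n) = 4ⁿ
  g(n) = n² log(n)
False

f(n) = 4ⁿ is O(4ⁿ), and g(n) = n² log(n) is O(n² log n).
Since O(4ⁿ) grows faster than or equal to O(n² log n), f(n) = o(g(n)) is false.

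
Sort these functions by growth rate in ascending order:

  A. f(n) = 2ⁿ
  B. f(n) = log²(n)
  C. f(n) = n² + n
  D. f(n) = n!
B < C < A < D

Comparing growth rates:
B = log²(n) is O(log² n)
C = n² + n is O(n²)
A = 2ⁿ is O(2ⁿ)
D = n! is O(n!)

Therefore, the order from slowest to fastest is: B < C < A < D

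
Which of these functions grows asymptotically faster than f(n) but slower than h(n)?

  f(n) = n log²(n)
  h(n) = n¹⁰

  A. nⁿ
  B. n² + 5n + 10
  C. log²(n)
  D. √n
B

We need g(n) with n log²(n) = o(g(n)) and g(n) = o(n¹⁰), i.e. O(n log² n) ≺ g ≺ O(n¹⁰).
Check each option:
  A. nⁿ — O(nⁿ) does not grow strictly slower than h(n)
  B. n² + 5n + 10 — O(n²) is strictly between O(n log² n) and O(n¹⁰) ✓
  C. log²(n) — O(log² n) does not grow strictly faster than f(n)
  D. √n — O(√n) does not grow strictly faster than f(n)

Only option B (n² + 5n + 10) lies strictly between.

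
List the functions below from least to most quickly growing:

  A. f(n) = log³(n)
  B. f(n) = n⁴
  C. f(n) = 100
C < A < B

Comparing growth rates:
C = 100 is O(1)
A = log³(n) is O(log³ n)
B = n⁴ is O(n⁴)

Therefore, the order from slowest to fastest is: C < A < B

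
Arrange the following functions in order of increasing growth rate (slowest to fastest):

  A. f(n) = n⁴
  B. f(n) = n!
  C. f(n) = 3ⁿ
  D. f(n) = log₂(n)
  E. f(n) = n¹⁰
D < A < E < C < B

Comparing growth rates:
D = log₂(n) is O(log n)
A = n⁴ is O(n⁴)
E = n¹⁰ is O(n¹⁰)
C = 3ⁿ is O(3ⁿ)
B = n! is O(n!)

Therefore, the order from slowest to fastest is: D < A < E < C < B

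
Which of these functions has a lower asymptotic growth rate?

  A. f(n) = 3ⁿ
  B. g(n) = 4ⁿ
A

f(n) = 3ⁿ is O(3ⁿ), while g(n) = 4ⁿ is O(4ⁿ).
Since O(3ⁿ) grows slower than O(4ⁿ), f(n) is dominated.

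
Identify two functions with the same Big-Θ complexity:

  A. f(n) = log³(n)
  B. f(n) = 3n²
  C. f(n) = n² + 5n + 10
B and C

Examining each function:
  A. log³(n) is O(log³ n)
  B. 3n² is O(n²)
  C. n² + 5n + 10 is O(n²)

Functions B and C both have the same complexity class.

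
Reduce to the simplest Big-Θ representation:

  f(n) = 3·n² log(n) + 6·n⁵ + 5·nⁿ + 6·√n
Θ(nⁿ)

Order the terms by growth rate: 6·√n ≺ 3·n² log(n) ≺ 6·n⁵ ≺ 5·nⁿ.
The fastest-growing term 5·nⁿ dominates as n → ∞; dropping its constant factor gives Θ(nⁿ).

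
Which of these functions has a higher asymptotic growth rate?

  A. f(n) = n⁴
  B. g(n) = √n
A

f(n) = n⁴ is O(n⁴), while g(n) = √n is O(√n).
Since O(n⁴) grows faster than O(√n), f(n) dominates.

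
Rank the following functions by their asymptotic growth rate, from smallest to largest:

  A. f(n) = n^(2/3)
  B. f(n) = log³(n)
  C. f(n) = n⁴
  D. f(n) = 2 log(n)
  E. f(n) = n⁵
D < B < A < C < E

Comparing growth rates:
D = 2 log(n) is O(log n)
B = log³(n) is O(log³ n)
A = n^(2/3) is O(n^(2/3))
C = n⁴ is O(n⁴)
E = n⁵ is O(n⁵)

Therefore, the order from slowest to fastest is: D < B < A < C < E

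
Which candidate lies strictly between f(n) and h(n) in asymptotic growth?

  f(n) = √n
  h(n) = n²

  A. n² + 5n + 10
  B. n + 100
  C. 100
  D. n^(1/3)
B

We need g(n) with √n = o(g(n)) and g(n) = o(n²), i.e. O(√n) ≺ g ≺ O(n²).
Check each option:
  A. n² + 5n + 10 — O(n²) does not grow strictly slower than h(n)
  B. n + 100 — O(n) is strictly between O(√n) and O(n²) ✓
  C. 100 — O(1) does not grow strictly faster than f(n)
  D. n^(1/3) — O(n^(1/3)) does not grow strictly faster than f(n)

Only option B (n + 100) lies strictly between.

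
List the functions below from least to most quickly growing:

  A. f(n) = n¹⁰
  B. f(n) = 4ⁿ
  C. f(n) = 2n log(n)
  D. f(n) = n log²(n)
C < D < A < B

Comparing growth rates:
C = 2n log(n) is O(n log n)
D = n log²(n) is O(n log² n)
A = n¹⁰ is O(n¹⁰)
B = 4ⁿ is O(4ⁿ)

Therefore, the order from slowest to fastest is: C < D < A < B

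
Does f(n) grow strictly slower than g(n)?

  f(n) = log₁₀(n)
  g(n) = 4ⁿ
True

f(n) = log₁₀(n) is O(log n), and g(n) = 4ⁿ is O(4ⁿ).
Since O(log n) grows strictly slower than O(4ⁿ), f(n) = o(g(n)) is true.
This means lim(n→∞) f(n)/g(n) = 0.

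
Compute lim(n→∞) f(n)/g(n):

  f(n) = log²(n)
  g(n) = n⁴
0

Since log²(n) (O(log² n)) grows slower than n⁴ (O(n⁴)),
the ratio f(n)/g(n) → 0 as n → ∞.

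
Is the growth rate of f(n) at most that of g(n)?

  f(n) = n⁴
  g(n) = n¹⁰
True

f(n) = n⁴ is O(n⁴), and g(n) = n¹⁰ is O(n¹⁰).
Since O(n⁴) ⊆ O(n¹⁰) (f grows no faster than g), f(n) = O(g(n)) is true.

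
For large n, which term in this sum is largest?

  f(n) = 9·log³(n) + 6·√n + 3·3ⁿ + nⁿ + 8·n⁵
nⁿ

Looking at each term:
  - 9·log³(n) is O(log³ n)
  - 6·√n is O(√n)
  - 3·3ⁿ is O(3ⁿ)
  - nⁿ is O(nⁿ)
  - 8·n⁵ is O(n⁵)

The term nⁿ (O(nⁿ)) grows fastest and dominates all others.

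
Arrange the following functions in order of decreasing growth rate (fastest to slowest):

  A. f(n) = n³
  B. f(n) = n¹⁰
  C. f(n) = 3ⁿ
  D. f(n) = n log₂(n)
C > B > A > D

Comparing growth rates:
C = 3ⁿ is O(3ⁿ)
B = n¹⁰ is O(n¹⁰)
A = n³ is O(n³)
D = n log₂(n) is O(n log n)

Therefore, the order from fastest to slowest is: C > B > A > D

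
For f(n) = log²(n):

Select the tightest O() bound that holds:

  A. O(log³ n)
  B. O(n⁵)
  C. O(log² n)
C

f(n) = log²(n) is O(log² n).
All listed options are valid Big-O bounds (upper bounds),
but O(log² n) is the tightest (smallest valid bound).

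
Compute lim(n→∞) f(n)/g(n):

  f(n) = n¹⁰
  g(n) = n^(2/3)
∞

Since n¹⁰ (O(n¹⁰)) grows faster than n^(2/3) (O(n^(2/3))),
the ratio f(n)/g(n) → ∞ as n → ∞.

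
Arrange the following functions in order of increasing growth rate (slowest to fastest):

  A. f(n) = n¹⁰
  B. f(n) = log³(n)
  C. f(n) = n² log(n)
B < C < A

Comparing growth rates:
B = log³(n) is O(log³ n)
C = n² log(n) is O(n² log n)
A = n¹⁰ is O(n¹⁰)

Therefore, the order from slowest to fastest is: B < C < A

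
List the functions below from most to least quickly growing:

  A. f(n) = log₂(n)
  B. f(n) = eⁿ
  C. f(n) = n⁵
B > C > A

Comparing growth rates:
B = eⁿ is O(eⁿ)
C = n⁵ is O(n⁵)
A = log₂(n) is O(log n)

Therefore, the order from fastest to slowest is: B > C > A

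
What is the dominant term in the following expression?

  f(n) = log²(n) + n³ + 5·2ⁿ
5·2ⁿ

Looking at each term:
  - log²(n) is O(log² n)
  - n³ is O(n³)
  - 5·2ⁿ is O(2ⁿ)

The term 5·2ⁿ (O(2ⁿ)) grows fastest and dominates all others.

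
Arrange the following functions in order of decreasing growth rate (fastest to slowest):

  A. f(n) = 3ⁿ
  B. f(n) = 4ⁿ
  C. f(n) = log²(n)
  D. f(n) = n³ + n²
B > A > D > C

Comparing growth rates:
B = 4ⁿ is O(4ⁿ)
A = 3ⁿ is O(3ⁿ)
D = n³ + n² is O(n³)
C = log²(n) is O(log² n)

Therefore, the order from fastest to slowest is: B > A > D > C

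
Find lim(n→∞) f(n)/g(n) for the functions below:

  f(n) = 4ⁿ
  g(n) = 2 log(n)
∞

Since 4ⁿ (O(4ⁿ)) grows faster than 2 log(n) (O(log n)),
the ratio f(n)/g(n) → ∞ as n → ∞.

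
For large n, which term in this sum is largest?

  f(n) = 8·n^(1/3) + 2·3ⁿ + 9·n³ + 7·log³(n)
2·3ⁿ

Looking at each term:
  - 8·n^(1/3) is O(n^(1/3))
  - 2·3ⁿ is O(3ⁿ)
  - 9·n³ is O(n³)
  - 7·log³(n) is O(log³ n)

The term 2·3ⁿ (O(3ⁿ)) grows fastest and dominates all others.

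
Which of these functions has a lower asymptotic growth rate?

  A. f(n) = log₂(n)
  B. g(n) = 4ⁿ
A

f(n) = log₂(n) is O(log n), while g(n) = 4ⁿ is O(4ⁿ).
Since O(log n) grows slower than O(4ⁿ), f(n) is dominated.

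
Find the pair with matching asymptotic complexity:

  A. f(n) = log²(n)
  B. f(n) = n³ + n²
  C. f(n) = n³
B and C

Examining each function:
  A. log²(n) is O(log² n)
  B. n³ + n² is O(n³)
  C. n³ is O(n³)

Functions B and C both have the same complexity class.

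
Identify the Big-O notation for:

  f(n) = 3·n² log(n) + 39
O(n² log n)

The dominant term in 3·n² log(n) + 39 is 3·n² log(n), which is Θ(n² log n).
Lower-order terms (39) are asymptotically negligible.
Constants are absorbed, so the tightest bound is O(n² log n).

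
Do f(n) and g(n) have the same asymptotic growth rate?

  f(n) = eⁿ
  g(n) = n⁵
False

f(n) = eⁿ is O(eⁿ), and g(n) = n⁵ is O(n⁵).
Since they have different growth rates, f(n) = Θ(g(n)) is false.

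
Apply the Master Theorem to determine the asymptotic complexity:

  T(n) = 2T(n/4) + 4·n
Θ(n)

Master Theorem: a = 2, b = 4, f(n) = 4·n.
Compute the critical exponent d = log₄(2) = 0.500.
Compare f(n) = Θ(n) against n^d:
  k = 1 > d = 0.500, so f(n) = Ω(n^(d+ε)) — Case 3.
  Regularity: a·(n/b)^1/n^1 = a/b^1 = 2/4 < 1 ✓.
  The top-level work dominates: T(n) = Θ(f(n)) = Θ(n).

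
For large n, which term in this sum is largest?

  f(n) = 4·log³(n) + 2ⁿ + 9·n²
2ⁿ

Looking at each term:
  - 4·log³(n) is O(log³ n)
  - 2ⁿ is O(2ⁿ)
  - 9·n² is O(n²)

The term 2ⁿ (O(2ⁿ)) grows fastest and dominates all others.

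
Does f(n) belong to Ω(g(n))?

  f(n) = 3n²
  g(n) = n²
True

f(n) = 3n² and g(n) = n² are both O(n²).
Big-Ω permits equal growth rates (f ≥ c·g for some c > 0), so f(n) = Ω(g(n)) is true.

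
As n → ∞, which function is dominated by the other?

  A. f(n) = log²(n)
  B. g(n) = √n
A

f(n) = log²(n) is O(log² n), while g(n) = √n is O(√n).
Since O(log² n) grows slower than O(√n), f(n) is dominated.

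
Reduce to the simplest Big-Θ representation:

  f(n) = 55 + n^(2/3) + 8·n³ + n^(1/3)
Θ(n³)

Order the terms by growth rate: 55 ≺ n^(1/3) ≺ n^(2/3) ≺ 8·n³.
The fastest-growing term 8·n³ dominates as n → ∞; dropping its constant factor gives Θ(n³).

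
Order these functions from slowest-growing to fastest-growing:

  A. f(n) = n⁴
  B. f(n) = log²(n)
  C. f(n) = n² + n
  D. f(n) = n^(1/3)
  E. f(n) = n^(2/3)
B < D < E < C < A

Comparing growth rates:
B = log²(n) is O(log² n)
D = n^(1/3) is O(n^(1/3))
E = n^(2/3) is O(n^(2/3))
C = n² + n is O(n²)
A = n⁴ is O(n⁴)

Therefore, the order from slowest to fastest is: B < D < E < C < A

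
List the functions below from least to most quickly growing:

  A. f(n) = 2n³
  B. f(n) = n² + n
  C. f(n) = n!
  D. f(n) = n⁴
B < A < D < C

Comparing growth rates:
B = n² + n is O(n²)
A = 2n³ is O(n³)
D = n⁴ is O(n⁴)
C = n! is O(n!)

Therefore, the order from slowest to fastest is: B < A < D < C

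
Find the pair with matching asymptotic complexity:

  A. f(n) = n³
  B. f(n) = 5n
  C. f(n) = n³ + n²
A and C

Examining each function:
  A. n³ is O(n³)
  B. 5n is O(n)
  C. n³ + n² is O(n³)

Functions A and C both have the same complexity class.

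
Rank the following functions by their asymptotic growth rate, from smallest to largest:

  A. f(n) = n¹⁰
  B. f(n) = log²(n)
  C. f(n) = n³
B < C < A

Comparing growth rates:
B = log²(n) is O(log² n)
C = n³ is O(n³)
A = n¹⁰ is O(n¹⁰)

Therefore, the order from slowest to fastest is: B < C < A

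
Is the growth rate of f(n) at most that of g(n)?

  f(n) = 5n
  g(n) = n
True

f(n) = 5n and g(n) = n are both O(n).
Big-O permits equal growth rates (f ≤ c·g for some c), so f(n) = O(g(n)) is true.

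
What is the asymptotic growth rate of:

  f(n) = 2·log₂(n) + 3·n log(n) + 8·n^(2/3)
Θ(n log n)

Order the terms by growth rate: 2·log₂(n) ≺ 8·n^(2/3) ≺ 3·n log(n).
The fastest-growing term 3·n log(n) dominates as n → ∞; dropping its constant factor gives Θ(n log n).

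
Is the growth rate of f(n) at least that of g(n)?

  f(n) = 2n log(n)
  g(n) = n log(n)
True

f(n) = 2n log(n) and g(n) = n log(n) are both O(n log n).
Big-Ω permits equal growth rates (f ≥ c·g for some c > 0), so f(n) = Ω(g(n)) is true.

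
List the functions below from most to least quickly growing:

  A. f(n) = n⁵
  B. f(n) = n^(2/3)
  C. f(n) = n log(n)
A > C > B

Comparing growth rates:
A = n⁵ is O(n⁵)
C = n log(n) is O(n log n)
B = n^(2/3) is O(n^(2/3))

Therefore, the order from fastest to slowest is: A > C > B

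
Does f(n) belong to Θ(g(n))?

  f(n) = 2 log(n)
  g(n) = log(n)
True

f(n) = 2 log(n) and g(n) = log(n) are both O(log n).
Since they have the same asymptotic growth rate, f(n) = Θ(g(n)) is true.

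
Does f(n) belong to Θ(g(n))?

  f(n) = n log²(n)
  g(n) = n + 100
False

f(n) = n log²(n) is O(n log² n), and g(n) = n + 100 is O(n).
Since they have different growth rates, f(n) = Θ(g(n)) is false.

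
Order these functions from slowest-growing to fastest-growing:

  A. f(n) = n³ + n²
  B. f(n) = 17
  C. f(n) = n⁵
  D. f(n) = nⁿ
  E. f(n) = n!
B < A < C < E < D

Comparing growth rates:
B = 17 is O(1)
A = n³ + n² is O(n³)
C = n⁵ is O(n⁵)
E = n! is O(n!)
D = nⁿ is O(nⁿ)

Therefore, the order from slowest to fastest is: B < A < C < E < D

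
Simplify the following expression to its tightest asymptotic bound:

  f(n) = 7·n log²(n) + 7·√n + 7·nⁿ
Θ(nⁿ)

Order the terms by growth rate: 7·√n ≺ 7·n log²(n) ≺ 7·nⁿ.
The fastest-growing term 7·nⁿ dominates as n → ∞; dropping its constant factor gives Θ(nⁿ).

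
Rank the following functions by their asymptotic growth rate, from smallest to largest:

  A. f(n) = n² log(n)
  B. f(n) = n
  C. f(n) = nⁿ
B < A < C

Comparing growth rates:
B = n is O(n)
A = n² log(n) is O(n² log n)
C = nⁿ is O(nⁿ)

Therefore, the order from slowest to fastest is: B < A < C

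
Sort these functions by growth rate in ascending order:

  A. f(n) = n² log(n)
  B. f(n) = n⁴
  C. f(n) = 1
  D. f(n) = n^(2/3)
C < D < A < B

Comparing growth rates:
C = 1 is O(1)
D = n^(2/3) is O(n^(2/3))
A = n² log(n) is O(n² log n)
B = n⁴ is O(n⁴)

Therefore, the order from slowest to fastest is: C < D < A < B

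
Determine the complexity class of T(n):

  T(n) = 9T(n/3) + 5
Θ(n²)

Master Theorem: a = 9, b = 3, f(n) = 5.
Compute the critical exponent d = log₃(9) = 2.
Compare f(n) = Θ(1) against n^d:
  k = 0 < d = 2, so f(n) = O(n^(d-ε)) — Case 1.
  The recursion cost dominates: T(n) = Θ(n^d) = Θ(n²).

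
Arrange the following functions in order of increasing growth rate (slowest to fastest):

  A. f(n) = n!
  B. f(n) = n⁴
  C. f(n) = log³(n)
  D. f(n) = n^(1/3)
C < D < B < A

Comparing growth rates:
C = log³(n) is O(log³ n)
D = n^(1/3) is O(n^(1/3))
B = n⁴ is O(n⁴)
A = n! is O(n!)

Therefore, the order from slowest to fastest is: C < D < B < A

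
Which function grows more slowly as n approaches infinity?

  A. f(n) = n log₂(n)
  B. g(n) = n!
A

f(n) = n log₂(n) is O(n log n), while g(n) = n! is O(n!).
Since O(n log n) grows slower than O(n!), f(n) is dominated.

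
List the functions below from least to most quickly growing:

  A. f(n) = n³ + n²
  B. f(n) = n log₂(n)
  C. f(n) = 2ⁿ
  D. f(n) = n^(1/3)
D < B < A < C

Comparing growth rates:
D = n^(1/3) is O(n^(1/3))
B = n log₂(n) is O(n log n)
A = n³ + n² is O(n³)
C = 2ⁿ is O(2ⁿ)

Therefore, the order from slowest to fastest is: D < B < A < C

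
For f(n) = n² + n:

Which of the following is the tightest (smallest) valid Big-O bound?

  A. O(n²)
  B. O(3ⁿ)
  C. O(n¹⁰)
A

f(n) = n² + n is O(n²).
All listed options are valid Big-O bounds (upper bounds),
but O(n²) is the tightest (smallest valid bound).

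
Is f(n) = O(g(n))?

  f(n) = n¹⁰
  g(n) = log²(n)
False

f(n) = n¹⁰ is O(n¹⁰), and g(n) = log²(n) is O(log² n).
Since O(n¹⁰) grows faster than O(log² n), f(n) = O(g(n)) is false.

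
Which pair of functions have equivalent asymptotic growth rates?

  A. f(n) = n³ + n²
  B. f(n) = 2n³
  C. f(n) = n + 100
A and B

Examining each function:
  A. n³ + n² is O(n³)
  B. 2n³ is O(n³)
  C. n + 100 is O(n)

Functions A and B both have the same complexity class.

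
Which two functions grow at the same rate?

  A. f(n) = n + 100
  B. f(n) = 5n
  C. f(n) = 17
A and B

Examining each function:
  A. n + 100 is O(n)
  B. 5n is O(n)
  C. 17 is O(1)

Functions A and B both have the same complexity class.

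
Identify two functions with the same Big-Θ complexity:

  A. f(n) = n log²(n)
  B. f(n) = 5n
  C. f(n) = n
B and C

Examining each function:
  A. n log²(n) is O(n log² n)
  B. 5n is O(n)
  C. n is O(n)

Functions B and C both have the same complexity class.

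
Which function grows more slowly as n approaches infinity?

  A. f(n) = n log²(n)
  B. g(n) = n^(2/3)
B

f(n) = n log²(n) is O(n log² n), while g(n) = n^(2/3) is O(n^(2/3)).
Since O(n^(2/3)) grows slower than O(n log² n), g(n) is dominated.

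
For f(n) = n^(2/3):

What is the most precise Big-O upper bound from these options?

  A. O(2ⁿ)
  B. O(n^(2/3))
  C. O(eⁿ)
B

f(n) = n^(2/3) is O(n^(2/3)).
All listed options are valid Big-O bounds (upper bounds),
but O(n^(2/3)) is the tightest (smallest valid bound).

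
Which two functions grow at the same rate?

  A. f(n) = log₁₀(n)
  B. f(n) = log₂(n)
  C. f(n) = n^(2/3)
A and B

Examining each function:
  A. log₁₀(n) is O(log n)
  B. log₂(n) is O(log n)
  C. n^(2/3) is O(n^(2/3))

Functions A and B both have the same complexity class.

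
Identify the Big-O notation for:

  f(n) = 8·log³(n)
O(log³ n)

The dominant term in 8·log³(n) is 8·log³(n), which is Θ(log³ n).
Constants are absorbed, so the tightest bound is O(log³ n).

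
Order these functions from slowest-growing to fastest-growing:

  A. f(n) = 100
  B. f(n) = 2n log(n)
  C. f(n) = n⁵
A < B < C

Comparing growth rates:
A = 100 is O(1)
B = 2n log(n) is O(n log n)
C = n⁵ is O(n⁵)

Therefore, the order from slowest to fastest is: A < B < C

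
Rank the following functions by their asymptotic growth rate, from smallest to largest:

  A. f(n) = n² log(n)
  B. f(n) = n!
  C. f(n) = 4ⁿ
A < C < B

Comparing growth rates:
A = n² log(n) is O(n² log n)
C = 4ⁿ is O(4ⁿ)
B = n! is O(n!)

Therefore, the order from slowest to fastest is: A < C < B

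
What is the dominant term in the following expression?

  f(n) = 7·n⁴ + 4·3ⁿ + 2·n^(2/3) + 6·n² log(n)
4·3ⁿ

Looking at each term:
  - 7·n⁴ is O(n⁴)
  - 4·3ⁿ is O(3ⁿ)
  - 2·n^(2/3) is O(n^(2/3))
  - 6·n² log(n) is O(n² log n)

The term 4·3ⁿ (O(3ⁿ)) grows fastest and dominates all others.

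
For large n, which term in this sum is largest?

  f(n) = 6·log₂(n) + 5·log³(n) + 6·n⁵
6·n⁵

Looking at each term:
  - 6·log₂(n) is O(log n)
  - 5·log³(n) is O(log³ n)
  - 6·n⁵ is O(n⁵)

The term 6·n⁵ (O(n⁵)) grows fastest and dominates all others.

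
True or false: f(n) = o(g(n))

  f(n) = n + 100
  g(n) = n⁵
True

f(n) = n + 100 is O(n), and g(n) = n⁵ is O(n⁵).
Since O(n) grows strictly slower than O(n⁵), f(n) = o(g(n)) is true.
This means lim(n→∞) f(n)/g(n) = 0.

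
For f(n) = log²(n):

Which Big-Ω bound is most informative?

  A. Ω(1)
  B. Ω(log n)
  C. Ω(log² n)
C

f(n) = log²(n) is Ω(log² n).
All listed options are valid Big-Ω bounds (lower bounds),
but Ω(log² n) is the tightest (largest valid bound).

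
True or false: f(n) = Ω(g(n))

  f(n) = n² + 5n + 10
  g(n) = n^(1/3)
True

f(n) = n² + 5n + 10 is O(n²), and g(n) = n^(1/3) is O(n^(1/3)).
Since O(n²) grows at least as fast as O(n^(1/3)), f(n) = Ω(g(n)) is true.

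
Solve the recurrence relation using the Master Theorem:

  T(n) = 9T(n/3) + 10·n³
Θ(n³)

Master Theorem: a = 9, b = 3, f(n) = 10·n³.
Compute the critical exponent d = log₃(9) = 2.
Compare f(n) = Θ(n³) against n^d:
  k = 3 > d = 2, so f(n) = Ω(n^(d+ε)) — Case 3.
  Regularity: a·(n/b)^3/n^3 = a/b^3 = 9/27 < 1 ✓.
  The top-level work dominates: T(n) = Θ(f(n)) = Θ(n³).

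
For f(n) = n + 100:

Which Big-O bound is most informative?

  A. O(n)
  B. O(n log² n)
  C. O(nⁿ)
A

f(n) = n + 100 is O(n).
All listed options are valid Big-O bounds (upper bounds),
but O(n) is the tightest (smallest valid bound).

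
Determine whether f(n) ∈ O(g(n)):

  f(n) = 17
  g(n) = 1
True

f(n) = 17 and g(n) = 1 are both O(1).
Big-O permits equal growth rates (f ≤ c·g for some c), so f(n) = O(g(n)) is true.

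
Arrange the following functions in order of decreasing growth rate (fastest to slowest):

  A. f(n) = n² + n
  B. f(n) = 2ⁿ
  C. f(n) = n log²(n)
B > A > C

Comparing growth rates:
B = 2ⁿ is O(2ⁿ)
A = n² + n is O(n²)
C = n log²(n) is O(n log² n)

Therefore, the order from fastest to slowest is: B > A > C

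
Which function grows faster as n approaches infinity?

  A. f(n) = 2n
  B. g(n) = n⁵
B

f(n) = 2n is O(n), while g(n) = n⁵ is O(n⁵).
Since O(n⁵) grows faster than O(n), g(n) dominates.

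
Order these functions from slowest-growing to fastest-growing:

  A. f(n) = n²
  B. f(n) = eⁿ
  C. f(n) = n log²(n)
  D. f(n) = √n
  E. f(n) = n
D < E < C < A < B

Comparing growth rates:
D = √n is O(√n)
E = n is O(n)
C = n log²(n) is O(n log² n)
A = n² is O(n²)
B = eⁿ is O(eⁿ)

Therefore, the order from slowest to fastest is: D < E < C < A < B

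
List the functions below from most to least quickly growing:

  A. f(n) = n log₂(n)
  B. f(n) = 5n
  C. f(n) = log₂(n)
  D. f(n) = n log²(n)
D > A > B > C

Comparing growth rates:
D = n log²(n) is O(n log² n)
A = n log₂(n) is O(n log n)
B = 5n is O(n)
C = log₂(n) is O(log n)

Therefore, the order from fastest to slowest is: D > A > B > C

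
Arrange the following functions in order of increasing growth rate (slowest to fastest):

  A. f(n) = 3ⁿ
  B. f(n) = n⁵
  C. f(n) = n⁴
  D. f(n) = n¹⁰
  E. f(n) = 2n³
E < C < B < D < A

Comparing growth rates:
E = 2n³ is O(n³)
C = n⁴ is O(n⁴)
B = n⁵ is O(n⁵)
D = n¹⁰ is O(n¹⁰)
A = 3ⁿ is O(3ⁿ)

Therefore, the order from slowest to fastest is: E < C < B < D < A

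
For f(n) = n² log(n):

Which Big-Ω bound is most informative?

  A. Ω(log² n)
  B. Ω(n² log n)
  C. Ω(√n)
B

f(n) = n² log(n) is Ω(n² log n).
All listed options are valid Big-Ω bounds (lower bounds),
but Ω(n² log n) is the tightest (largest valid bound).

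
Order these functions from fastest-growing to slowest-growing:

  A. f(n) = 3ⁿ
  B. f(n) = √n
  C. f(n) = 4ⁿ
C > A > B

Comparing growth rates:
C = 4ⁿ is O(4ⁿ)
A = 3ⁿ is O(3ⁿ)
B = √n is O(√n)

Therefore, the order from fastest to slowest is: C > A > B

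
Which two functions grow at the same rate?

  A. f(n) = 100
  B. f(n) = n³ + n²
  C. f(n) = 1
A and C

Examining each function:
  A. 100 is O(1)
  B. n³ + n² is O(n³)
  C. 1 is O(1)

Functions A and C both have the same complexity class.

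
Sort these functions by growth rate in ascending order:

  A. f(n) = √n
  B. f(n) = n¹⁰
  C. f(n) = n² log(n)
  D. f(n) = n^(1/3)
D < A < C < B

Comparing growth rates:
D = n^(1/3) is O(n^(1/3))
A = √n is O(√n)
C = n² log(n) is O(n² log n)
B = n¹⁰ is O(n¹⁰)

Therefore, the order from slowest to fastest is: D < A < C < B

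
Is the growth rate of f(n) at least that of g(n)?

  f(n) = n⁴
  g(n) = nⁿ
False

f(n) = n⁴ is O(n⁴), and g(n) = nⁿ is O(nⁿ).
Since O(n⁴) grows slower than O(nⁿ), f(n) = Ω(g(n)) is false.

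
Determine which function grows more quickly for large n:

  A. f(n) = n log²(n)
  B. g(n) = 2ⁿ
B

f(n) = n log²(n) is O(n log² n), while g(n) = 2ⁿ is O(2ⁿ).
Since O(2ⁿ) grows faster than O(n log² n), g(n) dominates.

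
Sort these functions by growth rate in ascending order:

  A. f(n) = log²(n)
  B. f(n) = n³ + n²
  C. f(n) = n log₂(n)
A < C < B

Comparing growth rates:
A = log²(n) is O(log² n)
C = n log₂(n) is O(n log n)
B = n³ + n² is O(n³)

Therefore, the order from slowest to fastest is: A < C < B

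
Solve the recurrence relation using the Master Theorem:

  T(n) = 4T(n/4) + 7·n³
Θ(n³)

Master Theorem: a = 4, b = 4, f(n) = 7·n³.
Compute the critical exponent d = log₄(4) = 1.
Compare f(n) = Θ(n³) against n^d:
  k = 3 > d = 1, so f(n) = Ω(n^(d+ε)) — Case 3.
  Regularity: a·(n/b)^3/n^3 = a/b^3 = 4/64 < 1 ✓.
  The top-level work dominates: T(n) = Θ(f(n)) = Θ(n³).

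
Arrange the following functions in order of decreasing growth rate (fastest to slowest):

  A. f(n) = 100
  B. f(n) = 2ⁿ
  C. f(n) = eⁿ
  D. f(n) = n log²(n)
C > B > D > A

Comparing growth rates:
C = eⁿ is O(eⁿ)
B = 2ⁿ is O(2ⁿ)
D = n log²(n) is O(n log² n)
A = 100 is O(1)

Therefore, the order from fastest to slowest is: C > B > D > A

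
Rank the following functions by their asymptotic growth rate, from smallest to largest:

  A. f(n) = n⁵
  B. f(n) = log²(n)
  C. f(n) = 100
C < B < A

Comparing growth rates:
C = 100 is O(1)
B = log²(n) is O(log² n)
A = n⁵ is O(n⁵)

Therefore, the order from slowest to fastest is: C < B < A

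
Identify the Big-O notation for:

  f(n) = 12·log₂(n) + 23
O(log n)

The dominant term in 12·log₂(n) + 23 is 12·log₂(n), which is Θ(log n).
Lower-order terms (23) are asymptotically negligible.
Constants are absorbed, so the tightest bound is O(log n).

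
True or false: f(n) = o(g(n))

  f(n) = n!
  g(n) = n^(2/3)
False

f(n) = n! is O(n!), and g(n) = n^(2/3) is O(n^(2/3)).
Since O(n!) grows faster than or equal to O(n^(2/3)), f(n) = o(g(n)) is false.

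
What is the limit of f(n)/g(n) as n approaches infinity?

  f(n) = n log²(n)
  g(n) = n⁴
0

Since n log²(n) (O(n log² n)) grows slower than n⁴ (O(n⁴)),
the ratio f(n)/g(n) → 0 as n → ∞.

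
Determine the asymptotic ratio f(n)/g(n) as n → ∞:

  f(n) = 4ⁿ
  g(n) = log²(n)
∞

Since 4ⁿ (O(4ⁿ)) grows faster than log²(n) (O(log² n)),
the ratio f(n)/g(n) → ∞ as n → ∞.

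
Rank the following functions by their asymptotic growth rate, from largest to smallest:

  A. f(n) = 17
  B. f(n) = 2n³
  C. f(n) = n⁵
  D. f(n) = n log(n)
C > B > D > A

Comparing growth rates:
C = n⁵ is O(n⁵)
B = 2n³ is O(n³)
D = n log(n) is O(n log n)
A = 17 is O(1)

Therefore, the order from fastest to slowest is: C > B > D > A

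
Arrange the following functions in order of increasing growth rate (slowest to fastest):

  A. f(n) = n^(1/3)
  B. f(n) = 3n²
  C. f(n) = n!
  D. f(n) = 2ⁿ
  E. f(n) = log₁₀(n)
E < A < B < D < C

Comparing growth rates:
E = log₁₀(n) is O(log n)
A = n^(1/3) is O(n^(1/3))
B = 3n² is O(n²)
D = 2ⁿ is O(2ⁿ)
C = n! is O(n!)

Therefore, the order from slowest to fastest is: E < A < B < D < C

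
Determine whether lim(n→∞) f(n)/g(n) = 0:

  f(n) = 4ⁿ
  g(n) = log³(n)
False

f(n) = 4ⁿ is O(4ⁿ), and g(n) = log³(n) is O(log³ n).
Since O(4ⁿ) grows faster than or equal to O(log³ n), f(n) = o(g(n)) is false.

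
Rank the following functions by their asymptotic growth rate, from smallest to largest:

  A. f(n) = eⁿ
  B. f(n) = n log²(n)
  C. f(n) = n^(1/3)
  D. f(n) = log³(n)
D < C < B < A

Comparing growth rates:
D = log³(n) is O(log³ n)
C = n^(1/3) is O(n^(1/3))
B = n log²(n) is O(n log² n)
A = eⁿ is O(eⁿ)

Therefore, the order from slowest to fastest is: D < C < B < A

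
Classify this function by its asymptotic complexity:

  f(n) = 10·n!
O(n!)

The dominant term in 10·n! is 10·n!, which is Θ(n!).
Constants are absorbed, so the tightest bound is O(n!).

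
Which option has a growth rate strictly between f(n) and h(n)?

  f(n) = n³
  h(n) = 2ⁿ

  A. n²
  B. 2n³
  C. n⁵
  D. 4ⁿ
C

We need g(n) with n³ = o(g(n)) and g(n) = o(2ⁿ), i.e. O(n³) ≺ g ≺ O(2ⁿ).
Check each option:
  A. n² — O(n²) does not grow strictly faster than f(n)
  B. 2n³ — O(n³) does not grow strictly faster than f(n)
  C. n⁵ — O(n⁵) is strictly between O(n³) and O(2ⁿ) ✓
  D. 4ⁿ — O(4ⁿ) does not grow strictly slower than h(n)

Only option C (n⁵) lies strictly between.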